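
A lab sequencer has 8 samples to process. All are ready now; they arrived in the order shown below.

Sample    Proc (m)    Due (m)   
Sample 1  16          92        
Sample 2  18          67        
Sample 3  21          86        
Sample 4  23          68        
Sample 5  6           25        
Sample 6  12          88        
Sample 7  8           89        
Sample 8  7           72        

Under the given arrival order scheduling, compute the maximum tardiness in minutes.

FIFO (arrival order): Sample 1 Sample 2 Sample 3 Sample 4 Sample 5 Sample 6 Sample 7 Sample 8.
Sample 1: 0→16, due 92, tardiness 0
Sample 2: 16→34, due 67, tardiness 0
Sample 3: 34→55, due 86, tardiness 0
Sample 4: 55→78, due 68, tardiness 10
Sample 5: 78→84, due 25, tardiness 59
Sample 6: 84→96, due 88, tardiness 8
Sample 7: 96→104, due 89, tardiness 15
Sample 8: 104→111, due 72, tardiness 39
Maximum = 59.

59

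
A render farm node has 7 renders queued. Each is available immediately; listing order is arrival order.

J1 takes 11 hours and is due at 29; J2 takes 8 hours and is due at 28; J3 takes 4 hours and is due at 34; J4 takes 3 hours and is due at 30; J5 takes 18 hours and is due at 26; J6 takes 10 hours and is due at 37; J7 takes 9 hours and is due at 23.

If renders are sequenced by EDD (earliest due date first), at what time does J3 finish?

53

EDD (increasing due date): J7 J5 J2 J1 J4 J3 J6.
J7: 0→9
J5: 9→27
J2: 27→35
J1: 35→46
J4: 46→49
J3: 49→53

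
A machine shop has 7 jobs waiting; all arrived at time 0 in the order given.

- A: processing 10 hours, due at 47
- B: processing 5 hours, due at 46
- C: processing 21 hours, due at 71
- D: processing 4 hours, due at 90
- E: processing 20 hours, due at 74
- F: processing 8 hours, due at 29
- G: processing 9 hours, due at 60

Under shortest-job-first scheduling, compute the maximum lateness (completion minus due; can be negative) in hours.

SPT (increasing processing time): D B F G A E C.
D: 0→4, due 90, lateness -86
B: 4→9, due 46, lateness -37
F: 9→17, due 29, lateness -12
G: 17→26, due 60, lateness -34
A: 26→36, due 47, lateness -11
E: 36→56, due 74, lateness -18
C: 56→77, due 71, lateness 6
Maximum = 6.

6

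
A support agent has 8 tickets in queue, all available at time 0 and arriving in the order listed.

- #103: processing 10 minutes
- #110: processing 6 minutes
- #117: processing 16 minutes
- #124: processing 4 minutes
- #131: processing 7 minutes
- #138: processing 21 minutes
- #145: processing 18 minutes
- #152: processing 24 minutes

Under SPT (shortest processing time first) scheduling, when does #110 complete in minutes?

10

SPT (increasing processing time): #124 #110 #131 #103 #117 #145 #138 #152.
#124: 0→4
#110: 4→10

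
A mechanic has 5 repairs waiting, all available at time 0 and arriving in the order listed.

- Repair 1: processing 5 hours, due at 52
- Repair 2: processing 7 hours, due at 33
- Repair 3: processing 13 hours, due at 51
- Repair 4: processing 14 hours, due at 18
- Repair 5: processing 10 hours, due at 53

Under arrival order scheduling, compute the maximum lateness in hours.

21

FIFO (arrival order): Repair 1 Repair 2 Repair 3 Repair 4 Repair 5.
Repair 1: 0→5, due 52, lateness -47
Repair 2: 5→12, due 33, lateness -21
Repair 3: 12→25, due 51, lateness -26
Repair 4: 25→39, due 18, lateness 21
Repair 5: 39→49, due 53, lateness -4
Maximum = 21.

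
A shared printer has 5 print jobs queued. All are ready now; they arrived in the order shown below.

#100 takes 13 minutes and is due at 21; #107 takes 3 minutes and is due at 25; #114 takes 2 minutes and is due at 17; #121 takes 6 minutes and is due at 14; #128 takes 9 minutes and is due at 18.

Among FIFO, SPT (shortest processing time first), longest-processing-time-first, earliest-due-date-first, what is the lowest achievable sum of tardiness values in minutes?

14

FIFO (arrival order): #100 #107 #114 #121 #128.
#100: 0→13, due 21, tardiness 0
#107: 13→16, due 25, tardiness 0
#114: 16→18, due 17, tardiness 1
#121: 18→24, due 14, tardiness 10
#128: 24→33, due 18, tardiness 15
Sum = 0+0+1+10+15 = 26.
SPT (increasing processing time): #114 #107 #121 #128 #100.
#114: 0→2, due 17, tardiness 0
#107: 2→5, due 25, tardiness 0
#121: 5→11, due 14, tardiness 0
#128: 11→20, due 18, tardiness 2
#100: 20→33, due 21, tardiness 12
Sum = 0+0+0+2+12 = 14.
LPT (decreasing processing time): #100 #128 #121 #107 #114.
#100: 0→13, due 21, tardiness 0
#128: 13→22, due 18, tardiness 4
#121: 22→28, due 14, tardiness 14
#107: 28→31, due 25, tardiness 6
#114: 31→33, due 17, tardiness 16
Sum = 0+4+14+6+16 = 40.
EDD (increasing due date): #121 #114 #128 #100 #107.
#121: 0→6, due 14, tardiness 0
#114: 6→8, due 17, tardiness 0
#128: 8→17, due 18, tardiness 0
#100: 17→30, due 21, tardiness 9
#107: 30→33, due 25, tardiness 8
Sum = 0+0+0+9+8 = 17.
FIFO 26, SPT 14, LPT 40, EDD 17 → minimum 14.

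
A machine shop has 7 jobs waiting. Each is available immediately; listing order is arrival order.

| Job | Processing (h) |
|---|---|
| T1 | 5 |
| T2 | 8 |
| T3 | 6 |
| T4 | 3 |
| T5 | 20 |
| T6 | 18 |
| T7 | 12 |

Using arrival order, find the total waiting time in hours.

FIFO (arrival order): T1 T2 T3 T4 T5 T6 T7.
T1: waits 0, runs 0→5
T2: waits 5, runs 5→13
T3: waits 13, runs 13→19
T4: waits 19, runs 19→22
T5: waits 22, runs 22→42
T6: waits 42, runs 42→60
T7: waits 60, runs 60→72
Sum = 0+5+13+19+22+42+60 = 161.

161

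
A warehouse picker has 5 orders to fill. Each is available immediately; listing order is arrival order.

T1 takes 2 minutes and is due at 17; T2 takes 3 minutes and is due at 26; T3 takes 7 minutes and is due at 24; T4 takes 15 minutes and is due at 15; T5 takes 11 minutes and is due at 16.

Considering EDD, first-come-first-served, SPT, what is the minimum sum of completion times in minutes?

80

EDD (increasing due date): T4 T5 T1 T3 T2.
T4: 0→15
T5: 15→26
T1: 26→28
T3: 28→35
T2: 35→38
Sum = 15+26+28+35+38 = 142.
FIFO (arrival order): T1 T2 T3 T4 T5.
T1: 0→2
T2: 2→5
T3: 5→12
T4: 12→27
T5: 27→38
Sum = 2+5+12+27+38 = 84.
SPT (increasing processing time): T1 T2 T3 T5 T4.
T1: 0→2
T2: 2→5
T3: 5→12
T5: 12→23
T4: 23→38
Sum = 2+5+12+23+38 = 80.
EDD 142, FIFO 84, SPT 80 → minimum 80.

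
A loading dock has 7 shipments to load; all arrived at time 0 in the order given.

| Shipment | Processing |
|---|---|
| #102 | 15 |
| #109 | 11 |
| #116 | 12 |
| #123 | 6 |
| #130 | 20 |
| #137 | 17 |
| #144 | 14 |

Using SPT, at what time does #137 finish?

75

SPT (increasing processing time): #123 #109 #116 #144 #102 #137 #130.
#123: 0→6
#109: 6→17
#116: 17→29
#144: 29→43
#102: 43→58
#137: 58→75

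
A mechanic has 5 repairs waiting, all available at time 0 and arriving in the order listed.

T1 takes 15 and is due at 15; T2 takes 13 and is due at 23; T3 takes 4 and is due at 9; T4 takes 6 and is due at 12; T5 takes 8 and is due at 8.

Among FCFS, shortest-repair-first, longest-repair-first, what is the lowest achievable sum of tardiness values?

49

FIFO (arrival order): T1 T2 T3 T4 T5.
T1: 0→15, due 15, tardiness 0
T2: 15→28, due 23, tardiness 5
T3: 28→32, due 9, tardiness 23
T4: 32→38, due 12, tardiness 26
T5: 38→46, due 8, tardiness 38
Sum = 0+5+23+26+38 = 92.
SPT (increasing processing time): T3 T4 T5 T2 T1.
T3: 0→4, due 9, tardiness 0
T4: 4→10, due 12, tardiness 0
T5: 10→18, due 8, tardiness 10
T2: 18→31, due 23, tardiness 8
T1: 31→46, due 15, tardiness 31
Sum = 0+0+10+8+31 = 49.
LPT (decreasing processing time): T1 T2 T5 T4 T3.
T1: 0→15, due 15, tardiness 0
T2: 15→28, due 23, tardiness 5
T5: 28→36, due 8, tardiness 28
T4: 36→42, due 12, tardiness 30
T3: 42→46, due 9, tardiness 37
Sum = 0+5+28+30+37 = 100.
FIFO 92, SPT 49, LPT 100 → minimum 49.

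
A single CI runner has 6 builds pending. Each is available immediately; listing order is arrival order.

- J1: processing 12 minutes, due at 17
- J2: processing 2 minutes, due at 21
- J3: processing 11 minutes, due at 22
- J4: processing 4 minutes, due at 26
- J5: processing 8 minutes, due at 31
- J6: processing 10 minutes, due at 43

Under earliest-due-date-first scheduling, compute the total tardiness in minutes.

16

EDD (increasing due date): J1 J2 J3 J4 J5 J6.
J1: 0→12, due 17, tardiness 0
J2: 12→14, due 21, tardiness 0
J3: 14→25, due 22, tardiness 3
J4: 25→29, due 26, tardiness 3
J5: 29→37, due 31, tardiness 6
J6: 37→47, due 43, tardiness 4
Sum = 0+0+3+3+6+4 = 16.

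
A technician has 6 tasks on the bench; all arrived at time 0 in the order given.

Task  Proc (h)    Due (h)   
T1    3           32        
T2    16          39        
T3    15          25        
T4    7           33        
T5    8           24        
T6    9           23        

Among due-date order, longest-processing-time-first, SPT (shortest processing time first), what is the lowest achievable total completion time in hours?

158

EDD (increasing due date): T6 T5 T3 T1 T4 T2.
T6: 0→9
T5: 9→17
T3: 17→32
T1: 32→35
T4: 35→42
T2: 42→58
Sum = 9+17+32+35+42+58 = 193.
LPT (decreasing processing time): T2 T3 T6 T5 T4 T1.
T2: 0→16
T3: 16→31
T6: 31→40
T5: 40→48
T4: 48→55
T1: 55→58
Sum = 16+31+40+48+55+58 = 248.
SPT (increasing processing time): T1 T4 T5 T6 T3 T2.
T1: 0→3
T4: 3→10
T5: 10→18
T6: 18→27
T3: 27→42
T2: 42→58
Sum = 3+10+18+27+42+58 = 158.
EDD 193, LPT 248, SPT 158 → minimum 158.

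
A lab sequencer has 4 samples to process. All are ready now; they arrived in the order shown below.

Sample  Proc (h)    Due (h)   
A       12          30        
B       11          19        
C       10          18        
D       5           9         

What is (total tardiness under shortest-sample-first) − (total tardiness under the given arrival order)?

SPT (increasing processing time): D C B A.
D: 0→5, due 9, tardiness 0
C: 5→15, due 18, tardiness 0
B: 15→26, due 19, tardiness 7
A: 26→38, due 30, tardiness 8
Sum = 0+0+7+8 = 15.
FIFO (arrival order): A B C D.
A: 0→12, due 30, tardiness 0
B: 12→23, due 19, tardiness 4
C: 23→33, due 18, tardiness 15
D: 33→38, due 9, tardiness 29
Sum = 0+4+15+29 = 48.
Difference = 15 − 48 = -33.

-33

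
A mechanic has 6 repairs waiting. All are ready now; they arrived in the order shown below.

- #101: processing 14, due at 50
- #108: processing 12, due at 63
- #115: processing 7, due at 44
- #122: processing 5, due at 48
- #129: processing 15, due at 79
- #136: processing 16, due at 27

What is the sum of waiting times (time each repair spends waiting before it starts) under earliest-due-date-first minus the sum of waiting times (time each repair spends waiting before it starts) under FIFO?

EDD (increasing due date): #136 #115 #122 #101 #108 #129.
#136: waits 0, runs 0→16
#115: waits 16, runs 16→23
#122: waits 23, runs 23→28
#101: waits 28, runs 28→42
#108: waits 42, runs 42→54
#129: waits 54, runs 54→69
Sum = 0+16+23+28+42+54 = 163.
FIFO (arrival order): #101 #108 #115 #122 #129 #136.
#101: waits 0, runs 0→14
#108: waits 14, runs 14→26
#115: waits 26, runs 26→33
#122: waits 33, runs 33→38
#129: waits 38, runs 38→53
#136: waits 53, runs 53→69
Sum = 0+14+26+33+38+53 = 164.
Difference = 163 − 164 = -1.

-1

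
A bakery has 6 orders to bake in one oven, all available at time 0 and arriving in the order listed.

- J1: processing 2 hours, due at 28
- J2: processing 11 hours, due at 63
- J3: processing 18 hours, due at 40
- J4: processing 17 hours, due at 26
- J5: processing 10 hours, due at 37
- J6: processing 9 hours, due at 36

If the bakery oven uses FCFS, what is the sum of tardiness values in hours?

FIFO (arrival order): J1 J2 J3 J4 J5 J6.
J1: 0→2, due 28, tardiness 0
J2: 2→13, due 63, tardiness 0
J3: 13→31, due 40, tardiness 0
J4: 31→48, due 26, tardiness 22
J5: 48→58, due 37, tardiness 21
J6: 58→67, due 36, tardiness 31
Sum = 0+0+0+22+21+31 = 74.

74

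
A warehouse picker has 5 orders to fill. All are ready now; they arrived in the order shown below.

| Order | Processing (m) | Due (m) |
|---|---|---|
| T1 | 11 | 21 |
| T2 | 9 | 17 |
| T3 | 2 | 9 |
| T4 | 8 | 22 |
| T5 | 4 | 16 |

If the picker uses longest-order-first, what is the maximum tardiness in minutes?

LPT (decreasing processing time): T1 T2 T4 T5 T3.
T1: 0→11, due 21, tardiness 0
T2: 11→20, due 17, tardiness 3
T4: 20→28, due 22, tardiness 6
T5: 28→32, due 16, tardiness 16
T3: 32→34, due 9, tardiness 25
Maximum = 25.

25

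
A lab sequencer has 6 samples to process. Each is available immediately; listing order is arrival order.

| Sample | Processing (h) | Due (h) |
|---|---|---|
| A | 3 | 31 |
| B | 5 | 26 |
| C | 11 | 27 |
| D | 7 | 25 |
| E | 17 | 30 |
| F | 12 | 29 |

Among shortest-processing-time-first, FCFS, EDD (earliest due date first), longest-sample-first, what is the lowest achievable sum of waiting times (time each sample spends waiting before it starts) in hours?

SPT (increasing processing time): A B D C F E.
A: waits 0, runs 0→3
B: waits 3, runs 3→8
D: waits 8, runs 8→15
C: waits 15, runs 15→26
F: waits 26, runs 26→38
E: waits 38, runs 38→55
Sum = 0+3+8+15+26+38 = 90.
FIFO (arrival order): A B C D E F.
A: waits 0, runs 0→3
B: waits 3, runs 3→8
C: waits 8, runs 8→19
D: waits 19, runs 19→26
E: waits 26, runs 26→43
F: waits 43, runs 43→55
Sum = 0+3+8+19+26+43 = 99.
EDD (increasing due date): D B C F E A.
D: waits 0, runs 0→7
B: waits 7, runs 7→12
C: waits 12, runs 12→23
F: waits 23, runs 23→35
E: waits 35, runs 35→52
A: waits 52, runs 52→55
Sum = 0+7+12+23+35+52 = 129.
LPT (decreasing processing time): E F C D B A.
E: waits 0, runs 0→17
F: waits 17, runs 17→29
C: waits 29, runs 29→40
D: waits 40, runs 40→47
B: waits 47, runs 47→52
A: waits 52, runs 52→55
Sum = 0+17+29+40+47+52 = 185.
SPT 90, FIFO 99, EDD 129, LPT 185 → minimum 90.

90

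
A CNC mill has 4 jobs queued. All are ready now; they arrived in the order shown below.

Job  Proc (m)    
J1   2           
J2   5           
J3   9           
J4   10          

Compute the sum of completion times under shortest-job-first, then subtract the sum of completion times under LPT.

-28

SPT (increasing processing time): J1 J2 J3 J4.
J1: 0→2
J2: 2→7
J3: 7→16
J4: 16→26
Sum = 2+7+16+26 = 51.
LPT (decreasing processing time): J4 J3 J2 J1.
J4: 0→10
J3: 10→19
J2: 19→24
J1: 24→26
Sum = 10+19+24+26 = 79.
Difference = 51 − 79 = -28.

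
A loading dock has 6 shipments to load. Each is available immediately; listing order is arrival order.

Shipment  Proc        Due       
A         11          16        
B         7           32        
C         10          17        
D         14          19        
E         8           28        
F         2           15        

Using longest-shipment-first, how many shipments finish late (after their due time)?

LPT (decreasing processing time): D A C E B F.
D: 0→14, due 19, tardiness 0
A: 14→25, due 16, tardiness 9
C: 25→35, due 17, tardiness 18
E: 35→43, due 28, tardiness 15
B: 43→50, due 32, tardiness 18
F: 50→52, due 15, tardiness 37
Late shipments: 5.

5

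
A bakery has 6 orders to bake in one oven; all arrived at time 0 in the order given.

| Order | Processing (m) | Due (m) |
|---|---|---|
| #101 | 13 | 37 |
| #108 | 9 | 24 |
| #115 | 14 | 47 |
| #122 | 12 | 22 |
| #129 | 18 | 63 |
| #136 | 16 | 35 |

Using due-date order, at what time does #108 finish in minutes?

EDD (increasing due date): #122 #108 #136 #101 #115 #129.
#122: 0→12
#108: 12→21

21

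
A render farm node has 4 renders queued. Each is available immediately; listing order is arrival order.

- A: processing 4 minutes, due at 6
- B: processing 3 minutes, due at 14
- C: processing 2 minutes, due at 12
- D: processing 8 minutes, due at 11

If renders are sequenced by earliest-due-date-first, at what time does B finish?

17

EDD (increasing due date): A D C B.
A: 0→4
D: 4→12
C: 12→14
B: 14→17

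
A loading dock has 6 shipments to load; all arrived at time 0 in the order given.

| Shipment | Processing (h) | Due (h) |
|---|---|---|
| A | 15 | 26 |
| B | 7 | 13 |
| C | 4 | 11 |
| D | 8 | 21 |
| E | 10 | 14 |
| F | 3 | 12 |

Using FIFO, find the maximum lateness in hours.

FIFO (arrival order): A B C D E F.
A: 0→15, due 26, lateness -11
B: 15→22, due 13, lateness 9
C: 22→26, due 11, lateness 15
D: 26→34, due 21, lateness 13
E: 34→44, due 14, lateness 30
F: 44→47, due 12, lateness 35
Maximum = 35.

35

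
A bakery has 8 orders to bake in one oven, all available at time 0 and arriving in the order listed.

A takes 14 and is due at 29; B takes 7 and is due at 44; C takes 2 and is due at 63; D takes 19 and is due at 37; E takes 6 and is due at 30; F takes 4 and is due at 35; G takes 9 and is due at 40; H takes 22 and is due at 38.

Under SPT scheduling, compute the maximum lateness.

45

SPT (increasing processing time): C F E B G A D H.
C: 0→2, due 63, lateness -61
F: 2→6, due 35, lateness -29
E: 6→12, due 30, lateness -18
B: 12→19, due 44, lateness -25
G: 19→28, due 40, lateness -12
A: 28→42, due 29, lateness 13
D: 42→61, due 37, lateness 24
H: 61→83, due 38, lateness 45
Maximum = 45.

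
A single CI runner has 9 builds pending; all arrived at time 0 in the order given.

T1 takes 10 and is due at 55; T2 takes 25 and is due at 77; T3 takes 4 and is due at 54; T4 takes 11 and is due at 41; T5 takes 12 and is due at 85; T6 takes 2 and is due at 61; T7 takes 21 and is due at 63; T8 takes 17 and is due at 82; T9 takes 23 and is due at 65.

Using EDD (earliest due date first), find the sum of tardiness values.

EDD (increasing due date): T4 T3 T1 T6 T7 T9 T2 T8 T5.
T4: 0→11, due 41, tardiness 0
T3: 11→15, due 54, tardiness 0
T1: 15→25, due 55, tardiness 0
T6: 25→27, due 61, tardiness 0
T7: 27→48, due 63, tardiness 0
T9: 48→71, due 65, tardiness 6
T2: 71→96, due 77, tardiness 19
T8: 96→113, due 82, tardiness 31
T5: 113→125, due 85, tardiness 40
Sum = 0+0+0+0+0+6+19+31+40 = 96.

96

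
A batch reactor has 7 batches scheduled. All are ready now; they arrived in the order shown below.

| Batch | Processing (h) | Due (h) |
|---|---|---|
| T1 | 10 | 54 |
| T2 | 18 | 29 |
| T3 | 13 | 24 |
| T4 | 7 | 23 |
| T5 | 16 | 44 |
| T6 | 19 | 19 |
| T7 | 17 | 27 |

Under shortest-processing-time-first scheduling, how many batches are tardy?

5

SPT (increasing processing time): T4 T1 T3 T5 T7 T2 T6.
T4: 0→7, due 23, tardiness 0
T1: 7→17, due 54, tardiness 0
T3: 17→30, due 24, tardiness 6
T5: 30→46, due 44, tardiness 2
T7: 46→63, due 27, tardiness 36
T2: 63→81, due 29, tardiness 52
T6: 81→100, due 19, tardiness 81
Late batches: 5.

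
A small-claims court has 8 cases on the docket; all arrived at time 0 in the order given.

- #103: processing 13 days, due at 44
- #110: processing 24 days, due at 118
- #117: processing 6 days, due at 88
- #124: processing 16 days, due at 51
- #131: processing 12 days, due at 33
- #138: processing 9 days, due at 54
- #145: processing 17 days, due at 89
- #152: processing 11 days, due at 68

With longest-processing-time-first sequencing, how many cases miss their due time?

LPT (decreasing processing time): #110 #145 #124 #103 #131 #152 #138 #117.
#110: 0→24, due 118, tardiness 0
#145: 24→41, due 89, tardiness 0
#124: 41→57, due 51, tardiness 6
#103: 57→70, due 44, tardiness 26
#131: 70→82, due 33, tardiness 49
#152: 82→93, due 68, tardiness 25
#138: 93→102, due 54, tardiness 48
#117: 102→108, due 88, tardiness 20
Late cases: 6.

6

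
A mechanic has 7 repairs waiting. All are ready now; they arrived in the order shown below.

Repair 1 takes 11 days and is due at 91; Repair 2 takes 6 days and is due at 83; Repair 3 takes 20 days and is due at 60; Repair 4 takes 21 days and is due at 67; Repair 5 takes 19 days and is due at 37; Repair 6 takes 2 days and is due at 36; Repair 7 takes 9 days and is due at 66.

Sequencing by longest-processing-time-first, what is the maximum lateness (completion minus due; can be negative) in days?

LPT (decreasing processing time): Repair 4 Repair 3 Repair 5 Repair 1 Repair 7 Repair 2 Repair 6.
Repair 4: 0→21, due 67, lateness -46
Repair 3: 21→41, due 60, lateness -19
Repair 5: 41→60, due 37, lateness 23
Repair 1: 60→71, due 91, lateness -20
Repair 7: 71→80, due 66, lateness 14
Repair 2: 80→86, due 83, lateness 3
Repair 6: 86→88, due 36, lateness 52
Maximum = 52.

52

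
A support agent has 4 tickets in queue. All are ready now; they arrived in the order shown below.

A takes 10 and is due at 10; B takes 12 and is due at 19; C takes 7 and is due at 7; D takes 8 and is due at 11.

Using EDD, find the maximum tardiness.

EDD (increasing due date): C A D B.
C: 0→7, due 7, tardiness 0
A: 7→17, due 10, tardiness 7
D: 17→25, due 11, tardiness 14
B: 25→37, due 19, tardiness 18
Maximum = 18.

18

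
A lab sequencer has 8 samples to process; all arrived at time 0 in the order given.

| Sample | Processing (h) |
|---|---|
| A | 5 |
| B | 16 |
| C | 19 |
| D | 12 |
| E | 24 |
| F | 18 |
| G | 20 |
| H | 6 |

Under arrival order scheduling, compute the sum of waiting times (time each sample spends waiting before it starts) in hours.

FIFO (arrival order): A B C D E F G H.
A: waits 0, runs 0→5
B: waits 5, runs 5→21
C: waits 21, runs 21→40
D: waits 40, runs 40→52
E: waits 52, runs 52→76
F: waits 76, runs 76→94
G: waits 94, runs 94→114
H: waits 114, runs 114→120
Sum = 0+5+21+40+52+76+94+114 = 402.

402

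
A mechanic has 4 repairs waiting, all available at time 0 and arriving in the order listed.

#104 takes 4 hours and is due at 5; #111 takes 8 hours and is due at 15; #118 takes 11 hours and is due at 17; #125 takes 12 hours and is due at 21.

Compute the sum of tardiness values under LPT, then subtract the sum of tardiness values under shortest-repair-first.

LPT (decreasing processing time): #125 #118 #111 #104.
#125: 0→12, due 21, tardiness 0
#118: 12→23, due 17, tardiness 6
#111: 23→31, due 15, tardiness 16
#104: 31→35, due 5, tardiness 30
Sum = 0+6+16+30 = 52.
SPT (increasing processing time): #104 #111 #118 #125.
#104: 0→4, due 5, tardiness 0
#111: 4→12, due 15, tardiness 0
#118: 12→23, due 17, tardiness 6
#125: 23→35, due 21, tardiness 14
Sum = 0+0+6+14 = 20.
Difference = 52 − 20 = 32.

32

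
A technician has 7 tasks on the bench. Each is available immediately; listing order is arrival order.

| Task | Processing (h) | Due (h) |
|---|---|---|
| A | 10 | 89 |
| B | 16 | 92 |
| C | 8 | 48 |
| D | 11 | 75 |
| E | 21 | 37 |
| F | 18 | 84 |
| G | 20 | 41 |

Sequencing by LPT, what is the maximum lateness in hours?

LPT (decreasing processing time): E G F B D A C.
E: 0→21, due 37, lateness -16
G: 21→41, due 41, lateness 0
F: 41→59, due 84, lateness -25
B: 59→75, due 92, lateness -17
D: 75→86, due 75, lateness 11
A: 86→96, due 89, lateness 7
C: 96→104, due 48, lateness 56
Maximum = 56.

56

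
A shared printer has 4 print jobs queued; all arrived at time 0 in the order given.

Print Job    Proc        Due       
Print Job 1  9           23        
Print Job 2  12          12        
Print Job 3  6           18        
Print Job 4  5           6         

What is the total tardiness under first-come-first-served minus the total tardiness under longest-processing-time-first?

9

FIFO (arrival order): Print Job 1 Print Job 2 Print Job 3 Print Job 4.
Print Job 1: 0→9, due 23, tardiness 0
Print Job 2: 9→21, due 12, tardiness 9
Print Job 3: 21→27, due 18, tardiness 9
Print Job 4: 27→32, due 6, tardiness 26
Sum = 0+9+9+26 = 44.
LPT (decreasing processing time): Print Job 2 Print Job 1 Print Job 3 Print Job 4.
Print Job 2: 0→12, due 12, tardiness 0
Print Job 1: 12→21, due 23, tardiness 0
Print Job 3: 21→27, due 18, tardiness 9
Print Job 4: 27→32, due 6, tardiness 26
Sum = 0+0+9+26 = 35.
Difference = 44 − 35 = 9.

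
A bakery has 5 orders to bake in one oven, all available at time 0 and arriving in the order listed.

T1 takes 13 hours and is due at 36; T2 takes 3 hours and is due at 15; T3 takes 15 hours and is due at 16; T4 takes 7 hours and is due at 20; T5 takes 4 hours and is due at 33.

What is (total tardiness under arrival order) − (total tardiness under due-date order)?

FIFO (arrival order): T1 T2 T3 T4 T5.
T1: 0→13, due 36, tardiness 0
T2: 13→16, due 15, tardiness 1
T3: 16→31, due 16, tardiness 15
T4: 31→38, due 20, tardiness 18
T5: 38→42, due 33, tardiness 9
Sum = 0+1+15+18+9 = 43.
EDD (increasing due date): T2 T3 T4 T5 T1.
T2: 0→3, due 15, tardiness 0
T3: 3→18, due 16, tardiness 2
T4: 18→25, due 20, tardiness 5
T5: 25→29, due 33, tardiness 0
T1: 29→42, due 36, tardiness 6
Sum = 0+2+5+0+6 = 13.
Difference = 43 − 13 = 30.

30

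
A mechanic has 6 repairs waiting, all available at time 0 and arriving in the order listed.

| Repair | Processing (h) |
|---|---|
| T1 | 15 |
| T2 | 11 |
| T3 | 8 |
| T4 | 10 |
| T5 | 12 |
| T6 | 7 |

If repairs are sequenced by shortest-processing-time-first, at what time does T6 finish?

SPT (increasing processing time): T6 T3 T4 T2 T5 T1.
T6: 0→7

7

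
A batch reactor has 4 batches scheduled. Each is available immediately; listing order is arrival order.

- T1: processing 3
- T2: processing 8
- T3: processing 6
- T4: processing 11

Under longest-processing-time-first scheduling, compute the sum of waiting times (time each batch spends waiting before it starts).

55

LPT (decreasing processing time): T4 T2 T3 T1.
T4: waits 0, runs 0→11
T2: waits 11, runs 11→19
T3: waits 19, runs 19→25
T1: waits 25, runs 25→28
Sum = 0+11+19+25 = 55.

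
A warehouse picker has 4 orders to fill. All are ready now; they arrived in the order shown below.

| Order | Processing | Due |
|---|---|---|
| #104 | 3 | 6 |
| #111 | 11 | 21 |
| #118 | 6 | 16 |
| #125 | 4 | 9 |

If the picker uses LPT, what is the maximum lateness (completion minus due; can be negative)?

18

LPT (decreasing processing time): #111 #118 #125 #104.
#111: 0→11, due 21, lateness -10
#118: 11→17, due 16, lateness 1
#125: 17→21, due 9, lateness 12
#104: 21→24, due 6, lateness 18
Maximum = 18.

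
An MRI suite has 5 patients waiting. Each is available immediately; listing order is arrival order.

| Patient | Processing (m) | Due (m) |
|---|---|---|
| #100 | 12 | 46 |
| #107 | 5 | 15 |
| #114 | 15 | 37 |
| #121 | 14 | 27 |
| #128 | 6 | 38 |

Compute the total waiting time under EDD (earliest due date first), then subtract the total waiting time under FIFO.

-9

EDD (increasing due date): #107 #121 #114 #128 #100.
#107: waits 0, runs 0→5
#121: waits 5, runs 5→19
#114: waits 19, runs 19→34
#128: waits 34, runs 34→40
#100: waits 40, runs 40→52
Sum = 0+5+19+34+40 = 98.
FIFO (arrival order): #100 #107 #114 #121 #128.
#100: waits 0, runs 0→12
#107: waits 12, runs 12→17
#114: waits 17, runs 17→32
#121: waits 32, runs 32→46
#128: waits 46, runs 46→52
Sum = 0+12+17+32+46 = 107.
Difference = 98 − 107 = -9.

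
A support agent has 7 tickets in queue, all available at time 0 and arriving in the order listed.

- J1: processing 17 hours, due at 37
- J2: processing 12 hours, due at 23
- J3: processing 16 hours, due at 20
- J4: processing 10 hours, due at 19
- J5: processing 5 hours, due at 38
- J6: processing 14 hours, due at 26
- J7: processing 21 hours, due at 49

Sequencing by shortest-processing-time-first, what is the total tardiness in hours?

139

SPT (increasing processing time): J5 J4 J2 J6 J3 J1 J7.
J5: 0→5, due 38, tardiness 0
J4: 5→15, due 19, tardiness 0
J2: 15→27, due 23, tardiness 4
J6: 27→41, due 26, tardiness 15
J3: 41→57, due 20, tardiness 37
J1: 57→74, due 37, tardiness 37
J7: 74→95, due 49, tardiness 46
Sum = 0+0+4+15+37+37+46 = 139.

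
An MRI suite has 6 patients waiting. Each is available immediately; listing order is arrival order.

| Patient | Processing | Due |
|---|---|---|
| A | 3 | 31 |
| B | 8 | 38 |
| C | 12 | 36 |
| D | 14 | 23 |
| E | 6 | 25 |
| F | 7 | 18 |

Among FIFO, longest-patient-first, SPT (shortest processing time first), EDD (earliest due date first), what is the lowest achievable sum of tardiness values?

20

FIFO (arrival order): A B C D E F.
A: 0→3, due 31, tardiness 0
B: 3→11, due 38, tardiness 0
C: 11→23, due 36, tardiness 0
D: 23→37, due 23, tardiness 14
E: 37→43, due 25, tardiness 18
F: 43→50, due 18, tardiness 32
Sum = 0+0+0+14+18+32 = 64.
LPT (decreasing processing time): D C B F E A.
D: 0→14, due 23, tardiness 0
C: 14→26, due 36, tardiness 0
B: 26→34, due 38, tardiness 0
F: 34→41, due 18, tardiness 23
E: 41→47, due 25, tardiness 22
A: 47→50, due 31, tardiness 19
Sum = 0+0+0+23+22+19 = 64.
SPT (increasing processing time): A E F B C D.
A: 0→3, due 31, tardiness 0
E: 3→9, due 25, tardiness 0
F: 9→16, due 18, tardiness 0
B: 16→24, due 38, tardiness 0
C: 24→36, due 36, tardiness 0
D: 36→50, due 23, tardiness 27
Sum = 0+0+0+0+0+27 = 27.
EDD (increasing due date): F D E A C B.
F: 0→7, due 18, tardiness 0
D: 7→21, due 23, tardiness 0
E: 21→27, due 25, tardiness 2
A: 27→30, due 31, tardiness 0
C: 30→42, due 36, tardiness 6
B: 42→50, due 38, tardiness 12
Sum = 0+0+2+0+6+12 = 20.
FIFO 64, LPT 64, SPT 27, EDD 20 → minimum 20.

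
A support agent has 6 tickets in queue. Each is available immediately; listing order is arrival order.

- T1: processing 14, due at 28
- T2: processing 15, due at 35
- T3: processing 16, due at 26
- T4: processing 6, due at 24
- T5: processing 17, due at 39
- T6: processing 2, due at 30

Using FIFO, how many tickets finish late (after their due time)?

4

FIFO (arrival order): T1 T2 T3 T4 T5 T6.
T1: 0→14, due 28, tardiness 0
T2: 14→29, due 35, tardiness 0
T3: 29→45, due 26, tardiness 19
T4: 45→51, due 24, tardiness 27
T5: 51→68, due 39, tardiness 29
T6: 68→70, due 30, tardiness 40
Late tickets: 4.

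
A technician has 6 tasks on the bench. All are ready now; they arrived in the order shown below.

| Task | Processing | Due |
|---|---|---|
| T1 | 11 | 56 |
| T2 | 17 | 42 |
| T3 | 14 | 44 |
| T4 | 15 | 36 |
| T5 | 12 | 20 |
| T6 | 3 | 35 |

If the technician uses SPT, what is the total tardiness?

SPT (increasing processing time): T6 T1 T5 T3 T4 T2.
T6: 0→3, due 35, tardiness 0
T1: 3→14, due 56, tardiness 0
T5: 14→26, due 20, tardiness 6
T3: 26→40, due 44, tardiness 0
T4: 40→55, due 36, tardiness 19
T2: 55→72, due 42, tardiness 30
Sum = 0+0+6+0+19+30 = 55.

55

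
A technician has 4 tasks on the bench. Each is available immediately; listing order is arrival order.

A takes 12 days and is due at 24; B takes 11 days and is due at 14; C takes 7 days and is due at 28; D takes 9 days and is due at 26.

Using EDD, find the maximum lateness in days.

EDD (increasing due date): B A D C.
B: 0→11, due 14, lateness -3
A: 11→23, due 24, lateness -1
D: 23→32, due 26, lateness 6
C: 32→39, due 28, lateness 11
Maximum = 11.

11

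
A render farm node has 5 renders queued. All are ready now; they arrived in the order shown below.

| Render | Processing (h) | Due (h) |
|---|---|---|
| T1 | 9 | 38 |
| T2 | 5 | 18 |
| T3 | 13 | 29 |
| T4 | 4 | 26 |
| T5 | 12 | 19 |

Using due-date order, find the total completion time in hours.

EDD (increasing due date): T2 T5 T4 T3 T1.
T2: 0→5
T5: 5→17
T4: 17→21
T3: 21→34
T1: 34→43
Sum = 5+17+21+34+43 = 120.

120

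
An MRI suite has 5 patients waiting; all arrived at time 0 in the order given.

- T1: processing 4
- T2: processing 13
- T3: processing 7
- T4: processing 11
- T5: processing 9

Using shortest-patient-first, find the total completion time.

SPT (increasing processing time): T1 T3 T5 T4 T2.
T1: 0→4
T3: 4→11
T5: 11→20
T4: 20→31
T2: 31→44
Sum = 4+11+20+31+44 = 110.

110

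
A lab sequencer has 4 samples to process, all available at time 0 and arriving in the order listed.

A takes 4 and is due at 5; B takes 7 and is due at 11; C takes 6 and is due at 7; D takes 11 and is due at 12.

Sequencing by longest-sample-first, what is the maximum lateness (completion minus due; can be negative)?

23

LPT (decreasing processing time): D B C A.
D: 0→11, due 12, lateness -1
B: 11→18, due 11, lateness 7
C: 18→24, due 7, lateness 17
A: 24→28, due 5, lateness 23
Maximum = 23.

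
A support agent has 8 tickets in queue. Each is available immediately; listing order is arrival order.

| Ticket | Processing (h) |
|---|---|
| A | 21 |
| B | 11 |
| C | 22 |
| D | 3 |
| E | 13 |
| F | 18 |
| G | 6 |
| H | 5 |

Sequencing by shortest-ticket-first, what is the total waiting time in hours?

SPT (increasing processing time): D H G B E F A C.
D: waits 0, runs 0→3
H: waits 3, runs 3→8
G: waits 8, runs 8→14
B: waits 14, runs 14→25
E: waits 25, runs 25→38
F: waits 38, runs 38→56
A: waits 56, runs 56→77
C: waits 77, runs 77→99
Sum = 0+3+8+14+25+38+56+77 = 221.

221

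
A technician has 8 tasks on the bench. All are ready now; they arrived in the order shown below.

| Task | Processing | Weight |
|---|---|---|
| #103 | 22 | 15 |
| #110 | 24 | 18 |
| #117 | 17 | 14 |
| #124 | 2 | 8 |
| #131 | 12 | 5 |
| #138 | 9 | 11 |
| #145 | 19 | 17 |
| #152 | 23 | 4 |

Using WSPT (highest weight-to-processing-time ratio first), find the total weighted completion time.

WSPT (decreasing weight/processing-time ratio): #124 #138 #145 #117 #110 #103 #131 #152.
#124: finishes 2, weight 8, w·C = 16
#138: finishes 11, weight 11, w·C = 121
#145: finishes 30, weight 17, w·C = 510
#117: finishes 47, weight 14, w·C = 658
#110: finishes 71, weight 18, w·C = 1278
#103: finishes 93, weight 15, w·C = 1395
#131: finishes 105, weight 5, w·C = 525
#152: finishes 128, weight 4, w·C = 512
Sum = 16+121+510+658+1278+1395+525+512 = 5015.

5015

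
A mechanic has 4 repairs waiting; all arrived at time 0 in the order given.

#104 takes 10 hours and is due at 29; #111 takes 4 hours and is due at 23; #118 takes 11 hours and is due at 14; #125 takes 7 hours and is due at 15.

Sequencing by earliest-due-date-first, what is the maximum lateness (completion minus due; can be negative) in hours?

3

EDD (increasing due date): #118 #125 #111 #104.
#118: 0→11, due 14, lateness -3
#125: 11→18, due 15, lateness 3
#111: 18→22, due 23, lateness -1
#104: 22→32, due 29, lateness 3
Maximum = 3.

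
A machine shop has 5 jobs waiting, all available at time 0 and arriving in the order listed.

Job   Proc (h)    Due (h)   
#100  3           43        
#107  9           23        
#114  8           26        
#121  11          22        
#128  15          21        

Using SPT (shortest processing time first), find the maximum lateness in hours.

25

SPT (increasing processing time): #100 #114 #107 #121 #128.
#100: 0→3, due 43, lateness -40
#114: 3→11, due 26, lateness -15
#107: 11→20, due 23, lateness -3
#121: 20→31, due 22, lateness 9
#128: 31→46, due 21, lateness 25
Maximum = 25.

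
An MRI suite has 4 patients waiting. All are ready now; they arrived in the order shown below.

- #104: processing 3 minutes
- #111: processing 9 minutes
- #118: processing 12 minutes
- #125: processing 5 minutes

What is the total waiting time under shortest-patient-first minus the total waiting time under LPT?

SPT (increasing processing time): #104 #125 #111 #118.
#104: waits 0, runs 0→3
#125: waits 3, runs 3→8
#111: waits 8, runs 8→17
#118: waits 17, runs 17→29
Sum = 0+3+8+17 = 28.
LPT (decreasing processing time): #118 #111 #125 #104.
#118: waits 0, runs 0→12
#111: waits 12, runs 12→21
#125: waits 21, runs 21→26
#104: waits 26, runs 26→29
Sum = 0+12+21+26 = 59.
Difference = 28 − 59 = -31.

-31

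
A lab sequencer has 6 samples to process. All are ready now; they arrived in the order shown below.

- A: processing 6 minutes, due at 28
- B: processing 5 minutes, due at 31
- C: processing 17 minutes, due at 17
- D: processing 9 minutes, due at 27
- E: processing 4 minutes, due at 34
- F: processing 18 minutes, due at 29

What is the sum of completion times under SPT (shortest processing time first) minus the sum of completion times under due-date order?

SPT (increasing processing time): E B A D C F.
E: 0→4
B: 4→9
A: 9→15
D: 15→24
C: 24→41
F: 41→59
Sum = 4+9+15+24+41+59 = 152.
EDD (increasing due date): C D A F B E.
C: 0→17
D: 17→26
A: 26→32
F: 32→50
B: 50→55
E: 55→59
Sum = 17+26+32+50+55+59 = 239.
Difference = 152 − 239 = -87.

-87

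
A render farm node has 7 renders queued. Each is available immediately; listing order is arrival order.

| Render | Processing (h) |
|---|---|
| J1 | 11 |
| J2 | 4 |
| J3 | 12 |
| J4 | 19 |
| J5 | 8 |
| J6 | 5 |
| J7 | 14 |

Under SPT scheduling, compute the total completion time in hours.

225

SPT (increasing processing time): J2 J6 J5 J1 J3 J7 J4.
J2: 0→4
J6: 4→9
J5: 9→17
J1: 17→28
J3: 28→40
J7: 40→54
J4: 54→73
Sum = 4+9+17+28+40+54+73 = 225.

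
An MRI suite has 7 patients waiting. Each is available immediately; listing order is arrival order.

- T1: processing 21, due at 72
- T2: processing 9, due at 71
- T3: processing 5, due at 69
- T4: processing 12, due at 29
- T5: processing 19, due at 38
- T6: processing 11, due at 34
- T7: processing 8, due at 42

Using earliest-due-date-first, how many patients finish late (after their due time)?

3

EDD (increasing due date): T4 T6 T5 T7 T3 T2 T1.
T4: 0→12, due 29, tardiness 0
T6: 12→23, due 34, tardiness 0
T5: 23→42, due 38, tardiness 4
T7: 42→50, due 42, tardiness 8
T3: 50→55, due 69, tardiness 0
T2: 55→64, due 71, tardiness 0
T1: 64→85, due 72, tardiness 13
Late patients: 3.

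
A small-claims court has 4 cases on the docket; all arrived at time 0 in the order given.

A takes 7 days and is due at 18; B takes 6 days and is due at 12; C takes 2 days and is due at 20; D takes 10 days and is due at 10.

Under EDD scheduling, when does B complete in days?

16

EDD (increasing due date): D B A C.
D: 0→10
B: 10→16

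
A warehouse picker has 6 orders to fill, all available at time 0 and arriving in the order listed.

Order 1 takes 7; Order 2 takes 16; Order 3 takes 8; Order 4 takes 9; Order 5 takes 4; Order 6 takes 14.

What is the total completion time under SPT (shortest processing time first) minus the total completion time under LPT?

-82

SPT (increasing processing time): Order 5 Order 1 Order 3 Order 4 Order 6 Order 2.
Order 5: 0→4
Order 1: 4→11
Order 3: 11→19
Order 4: 19→28
Order 6: 28→42
Order 2: 42→58
Sum = 4+11+19+28+42+58 = 162.
LPT (decreasing processing time): Order 2 Order 6 Order 4 Order 3 Order 1 Order 5.
Order 2: 0→16
Order 6: 16→30
Order 4: 30→39
Order 3: 39→47
Order 1: 47→54
Order 5: 54→58
Sum = 16+30+39+47+54+58 = 244.
Difference = 162 − 244 = -82.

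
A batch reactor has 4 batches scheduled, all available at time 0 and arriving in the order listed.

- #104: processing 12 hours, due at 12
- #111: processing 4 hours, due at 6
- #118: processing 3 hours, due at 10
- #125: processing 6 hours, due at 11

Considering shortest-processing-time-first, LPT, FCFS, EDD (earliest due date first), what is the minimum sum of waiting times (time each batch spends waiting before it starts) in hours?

SPT (increasing processing time): #118 #111 #125 #104.
#118: waits 0, runs 0→3
#111: waits 3, runs 3→7
#125: waits 7, runs 7→13
#104: waits 13, runs 13→25
Sum = 0+3+7+13 = 23.
LPT (decreasing processing time): #104 #125 #111 #118.
#104: waits 0, runs 0→12
#125: waits 12, runs 12→18
#111: waits 18, runs 18→22
#118: waits 22, runs 22→25
Sum = 0+12+18+22 = 52.
FIFO (arrival order): #104 #111 #118 #125.
#104: waits 0, runs 0→12
#111: waits 12, runs 12→16
#118: waits 16, runs 16→19
#125: waits 19, runs 19→25
Sum = 0+12+16+19 = 47.
EDD (increasing due date): #111 #118 #125 #104.
#111: waits 0, runs 0→4
#118: waits 4, runs 4→7
#125: waits 7, runs 7→13
#104: waits 13, runs 13→25
Sum = 0+4+7+13 = 24.
SPT 23, LPT 52, FIFO 47, EDD 24 → minimum 23.

23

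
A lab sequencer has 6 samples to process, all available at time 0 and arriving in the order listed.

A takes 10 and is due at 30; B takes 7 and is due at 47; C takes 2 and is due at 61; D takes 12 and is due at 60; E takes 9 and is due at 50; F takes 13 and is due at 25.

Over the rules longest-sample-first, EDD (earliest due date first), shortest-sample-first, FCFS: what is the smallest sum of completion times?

LPT (decreasing processing time): F D A E B C.
F: 0→13
D: 13→25
A: 25→35
E: 35→44
B: 44→51
C: 51→53
Sum = 13+25+35+44+51+53 = 221.
EDD (increasing due date): F A B E D C.
F: 0→13
A: 13→23
B: 23→30
E: 30→39
D: 39→51
C: 51→53
Sum = 13+23+30+39+51+53 = 209.
SPT (increasing processing time): C B E A D F.
C: 0→2
B: 2→9
E: 9→18
A: 18→28
D: 28→40
F: 40→53
Sum = 2+9+18+28+40+53 = 150.
FIFO (arrival order): A B C D E F.
A: 0→10
B: 10→17
C: 17→19
D: 19→31
E: 31→40
F: 40→53
Sum = 10+17+19+31+40+53 = 170.
LPT 221, EDD 209, SPT 150, FIFO 170 → minimum 150.

150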